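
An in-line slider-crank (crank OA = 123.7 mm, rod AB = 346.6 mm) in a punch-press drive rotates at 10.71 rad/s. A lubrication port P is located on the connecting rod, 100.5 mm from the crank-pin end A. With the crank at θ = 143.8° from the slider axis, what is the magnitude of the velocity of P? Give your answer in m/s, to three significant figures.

ω = 10.71 rad/s.  Crank-pin speed |V_A| = rω = 1.3248 m/s, perpendicular to OA.
Rod angle: sinφ = −(r/L) sinθ ⇒ φ = -12.168°; ω_rod = −rω cosθ/√(L²−r²sin²θ) = +3.1554 rad/s.
V_P = V_A + ω_rod × AP, with AP = 0.1005 m along the rod.
Components: V_Px = −rω sinθ − a·ω_rod·sinφ = -0.71561 m/s;  V_Py = rω cosθ + a·ω_rod·cosφ = -0.75909 m/s.
|V_P| = √(V_Px² + V_Py²) = 1.0432 m/s.

1.04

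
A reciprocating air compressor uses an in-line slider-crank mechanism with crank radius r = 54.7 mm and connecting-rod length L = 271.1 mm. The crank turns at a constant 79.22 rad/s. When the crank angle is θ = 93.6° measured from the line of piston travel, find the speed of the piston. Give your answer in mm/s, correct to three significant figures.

ω = 79.22 rad/s
For an in-line slider-crank, x = r cosθ + √(L² − r² sin²θ), so v = −rω sinθ·[1 + r cosθ/√(L² − r² sin²θ)].
With r = 0.0547 m, L = 0.2711 m, θ = 93.6°: √(L² − r² sin²θ) = 0.26555 m.
v = −0.0547·79.22·0.99803·[1 + 0.0547·-0.06279/0.26555] = -4.2688 m/s.
|v| = 4.2688 m/s = 4268.8 mm/s.

4270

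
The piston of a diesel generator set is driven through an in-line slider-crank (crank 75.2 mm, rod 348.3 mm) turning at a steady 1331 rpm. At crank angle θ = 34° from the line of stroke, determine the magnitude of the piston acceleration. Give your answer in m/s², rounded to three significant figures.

1330

ω = 2π·1331/60 = 139.4 rad/s
x(θ) = r cosθ + √(L² − r² sin²θ); with ω constant, a = ω²·d²x/dθ².
d²x/dθ² = −r cosθ − r²(cos2θ)/√u − r⁴ sin²2θ/(4u^{3/2}),  u = L² − r² sin²θ = 0.119545 m².
Substituting r = 0.0752 m, L = 0.3483 m, θ = 34°: d²x/dθ² = -0.068637 m.
a = ω²·d²x/dθ² = (139.4)²·(-0.068637) = -1333.4 m/s²;  |a| = 1333.4 m/s².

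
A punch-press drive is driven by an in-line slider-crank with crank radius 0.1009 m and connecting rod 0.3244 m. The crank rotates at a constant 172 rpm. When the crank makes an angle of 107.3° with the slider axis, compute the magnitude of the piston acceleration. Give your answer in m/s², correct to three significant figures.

ω = 2π·172/60 = 18.01 rad/s
x(θ) = r cosθ + √(L² − r² sin²θ); with ω constant, a = ω²·d²x/dθ².
d²x/dθ² = −r cosθ − r²(cos2θ)/√u − r⁴ sin²2θ/(4u^{3/2}),  u = L² − r² sin²θ = 0.0959549 m².
Substituting r = 0.1009 m, L = 0.3244 m, θ = 107.3°: d²x/dθ² = +0.056777 m.
a = ω²·d²x/dθ² = (18.01)²·(+0.056777) = +18.42 m/s²;  |a| = 18.42 m/s².

18.4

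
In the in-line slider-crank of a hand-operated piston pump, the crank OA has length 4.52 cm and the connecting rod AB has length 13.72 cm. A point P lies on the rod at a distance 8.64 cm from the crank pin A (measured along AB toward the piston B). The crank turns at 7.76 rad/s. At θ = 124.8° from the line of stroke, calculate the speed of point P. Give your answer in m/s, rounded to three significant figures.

0.263

ω = 7.76 rad/s.  Crank-pin speed |V_A| = rω = 0.35075 m/s, perpendicular to OA.
Rod angle: sinφ = −(r/L) sinθ ⇒ φ = -15.695°; ω_rod = −rω cosθ/√(L²−r²sin²θ) = +1.5155 rad/s.
V_P = V_A + ω_rod × AP, with AP = 0.0864 m along the rod.
Components: V_Px = −rω sinθ − a·ω_rod·sinφ = -0.2526 m/s;  V_Py = rω cosθ + a·ω_rod·cosφ = -0.074119 m/s.
|V_P| = √(V_Px² + V_Py²) = 0.26325 m/s.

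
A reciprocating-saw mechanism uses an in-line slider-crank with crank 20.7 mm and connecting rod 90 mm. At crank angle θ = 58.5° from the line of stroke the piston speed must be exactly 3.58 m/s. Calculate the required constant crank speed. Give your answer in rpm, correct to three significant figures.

1730

For an in-line slider-crank, |v_piston| = rω|sinθ|·[1 + r cosθ/√(L² − r² sin²θ)].
With r = 0.0207 m, L = 0.09 m, θ = 58.5°: the bracketed kinematic factor |dx/dθ| = 0.019813 m.
ω = v/|dx/dθ| = 3.58/0.019813 = 180.69 rad/s.
N = 60ω/(2π) = 1725.5 rpm.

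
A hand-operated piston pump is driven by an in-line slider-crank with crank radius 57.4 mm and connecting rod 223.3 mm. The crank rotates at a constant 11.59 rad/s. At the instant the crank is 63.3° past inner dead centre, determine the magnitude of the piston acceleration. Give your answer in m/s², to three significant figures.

ω = 11.59 rad/s
x(θ) = r cosθ + √(L² − r² sin²θ); with ω constant, a = ω²·d²x/dθ².
d²x/dθ² = −r cosθ − r²(cos2θ)/√u − r⁴ sin²2θ/(4u^{3/2}),  u = L² − r² sin²θ = 0.0472333 m².
Substituting r = 0.0574 m, L = 0.2233 m, θ = 63.3°: d²x/dθ² = -0.016923 m.
a = ω²·d²x/dθ² = (11.59)²·(-0.016923) = -2.2732 m/s²;  |a| = 2.2732 m/s².

2.27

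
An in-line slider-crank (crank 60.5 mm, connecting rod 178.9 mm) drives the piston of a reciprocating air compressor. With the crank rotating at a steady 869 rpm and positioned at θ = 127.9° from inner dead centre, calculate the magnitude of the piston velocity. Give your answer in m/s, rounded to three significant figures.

ω = 2π·869/60 = 91 rad/s
For an in-line slider-crank, x = r cosθ + √(L² − r² sin²θ), so v = −rω sinθ·[1 + r cosθ/√(L² − r² sin²θ)].
With r = 0.0605 m, L = 0.1789 m, θ = 127.9°: √(L² − r² sin²θ) = 0.17241 m.
v = −0.0605·91·0.78908·[1 + 0.0605·-0.61429/0.17241] = -3.4079 m/s.
|v| = 3.4079 m/s.

3.41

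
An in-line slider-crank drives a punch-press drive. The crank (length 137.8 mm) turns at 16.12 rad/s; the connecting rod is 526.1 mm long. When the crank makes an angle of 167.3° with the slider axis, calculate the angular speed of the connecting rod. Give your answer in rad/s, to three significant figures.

ω = 16.12 rad/s
The rod makes angle φ with the slider axis where L sinφ = r sinθ; differentiating, L cosφ·φ̇ = r ω cosθ.
L cosφ = √(L² − r² sin²θ) = 0.52523 m.
|ω_rod| = r ω |cosθ| / √(L² − r² sin²θ) = 0.1378·16.12·0.97553/0.52523 = 4.1258 rad/s.

4.13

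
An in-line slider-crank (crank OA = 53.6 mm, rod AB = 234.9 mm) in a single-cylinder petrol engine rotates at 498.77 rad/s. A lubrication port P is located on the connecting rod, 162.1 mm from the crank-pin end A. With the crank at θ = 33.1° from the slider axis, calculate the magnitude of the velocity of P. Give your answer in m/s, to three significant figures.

ω = 498.8 rad/s.  Crank-pin speed |V_A| = rω = 26.734 m/s, perpendicular to OA.
Rod angle: sinφ = −(r/L) sinθ ⇒ φ = -7.158°; ω_rod = −rω cosθ/√(L²−r²sin²θ) = -96.09 rad/s.
V_P = V_A + ω_rod × AP, with AP = 0.1621 m along the rod.
Components: V_Px = −rω sinθ − a·ω_rod·sinφ = -16.54 m/s;  V_Py = rω cosθ + a·ω_rod·cosφ = +6.9408 m/s.
|V_P| = √(V_Px² + V_Py²) = 17.938 m/s.

17.9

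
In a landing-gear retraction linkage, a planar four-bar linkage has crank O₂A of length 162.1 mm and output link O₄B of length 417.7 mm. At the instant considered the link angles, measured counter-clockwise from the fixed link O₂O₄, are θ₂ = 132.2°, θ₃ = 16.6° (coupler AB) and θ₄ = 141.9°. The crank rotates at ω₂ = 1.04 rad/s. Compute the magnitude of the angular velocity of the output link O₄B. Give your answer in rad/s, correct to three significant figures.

ω₂ = 1.04 rad/s
Differentiating the loop-closure r₂e^{iθ₂}+r₃e^{iθ₃}=r₁+r₄e^{iθ₄} gives r₂ω₂e^{iθ₂}+r₃ω₃e^{iθ₃}=r₄ω₄e^{iθ₄}.
Eliminating the other unknown: ω₄ = r₂ω₂ sin(θ₂−θ₃) / [r₄ sin(θ₄−θ₃)].
Numerator sine = +0.90183; denominator sine = +0.81614.
Result = 0.1621·1.04·(+0.90183) / (0.4177·(+0.81614)) = +0.44598 rad/s; magnitude 0.44598 rad/s.

0.446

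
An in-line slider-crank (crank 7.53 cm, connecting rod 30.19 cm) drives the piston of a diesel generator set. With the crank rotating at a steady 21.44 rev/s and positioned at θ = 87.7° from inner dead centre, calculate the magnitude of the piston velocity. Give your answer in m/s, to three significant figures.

10.2

ω = 2π·21.4 = 134.7 rad/s
For an in-line slider-crank, x = r cosθ + √(L² − r² sin²θ), so v = −rω sinθ·[1 + r cosθ/√(L² − r² sin²θ)].
With r = 0.0753 m, L = 0.3019 m, θ = 87.7°: √(L² − r² sin²θ) = 0.29237 m.
v = −0.0753·134.7·0.99919·[1 + 0.0753·0.04013/0.29237] = -10.24 m/s.
|v| = 10.24 m/s.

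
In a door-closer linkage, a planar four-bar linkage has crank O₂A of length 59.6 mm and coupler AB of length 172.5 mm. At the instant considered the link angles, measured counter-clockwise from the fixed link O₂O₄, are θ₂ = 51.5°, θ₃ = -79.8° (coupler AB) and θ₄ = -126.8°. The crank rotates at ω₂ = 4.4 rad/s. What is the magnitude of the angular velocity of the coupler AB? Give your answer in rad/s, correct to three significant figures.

ω₂ = 4.4 rad/s
Differentiating the loop-closure r₂e^{iθ₂}+r₃e^{iθ₃}=r₁+r₄e^{iθ₄} gives r₂ω₂e^{iθ₂}+r₃ω₃e^{iθ₃}=r₄ω₄e^{iθ₄}.
Eliminating the other unknown: ω₃ = r₂ω₂ sin(θ₄−θ₂) / [r₃ sin(θ₃−θ₄)].
Numerator sine = -0.02967; denominator sine = +0.73135.
Result = 0.0596·4.4·(-0.02967) / (0.1725·(+0.73135)) = -0.061666 rad/s; magnitude 0.061666 rad/s.

0.0617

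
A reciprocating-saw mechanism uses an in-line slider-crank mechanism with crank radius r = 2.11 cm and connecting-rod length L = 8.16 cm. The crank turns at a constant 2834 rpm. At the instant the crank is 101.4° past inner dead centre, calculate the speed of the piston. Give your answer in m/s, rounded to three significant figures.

ω = 2π·2834/60 = 296.8 rad/s
For an in-line slider-crank, x = r cosθ + √(L² − r² sin²θ), so v = −rω sinθ·[1 + r cosθ/√(L² − r² sin²θ)].
With r = 0.0211 m, L = 0.0816 m, θ = 101.4°: √(L² − r² sin²θ) = 0.078935 m.
v = −0.0211·296.8·0.98027·[1 + 0.0211·-0.19766/0.078935] = -5.8141 m/s.
|v| = 5.8141 m/s.

5.81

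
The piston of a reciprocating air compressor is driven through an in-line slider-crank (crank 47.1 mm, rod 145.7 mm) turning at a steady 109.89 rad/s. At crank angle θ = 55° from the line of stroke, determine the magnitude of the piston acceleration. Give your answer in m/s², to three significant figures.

ω = 109.9 rad/s
x(θ) = r cosθ + √(L² − r² sin²θ); with ω constant, a = ω²·d²x/dθ².
d²x/dθ² = −r cosθ − r²(cos2θ)/√u − r⁴ sin²2θ/(4u^{3/2}),  u = L² − r² sin²θ = 0.0197399 m².
Substituting r = 0.0471 m, L = 0.1457 m, θ = 55°: d²x/dθ² = -0.022007 m.
a = ω²·d²x/dθ² = (109.9)²·(-0.022007) = -265.75 m/s²;  |a| = 265.75 m/s².

266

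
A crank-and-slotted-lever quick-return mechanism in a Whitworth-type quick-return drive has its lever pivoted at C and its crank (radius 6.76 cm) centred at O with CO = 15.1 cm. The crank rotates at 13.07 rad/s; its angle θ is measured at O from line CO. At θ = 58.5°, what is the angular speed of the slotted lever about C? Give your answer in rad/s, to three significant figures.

3.40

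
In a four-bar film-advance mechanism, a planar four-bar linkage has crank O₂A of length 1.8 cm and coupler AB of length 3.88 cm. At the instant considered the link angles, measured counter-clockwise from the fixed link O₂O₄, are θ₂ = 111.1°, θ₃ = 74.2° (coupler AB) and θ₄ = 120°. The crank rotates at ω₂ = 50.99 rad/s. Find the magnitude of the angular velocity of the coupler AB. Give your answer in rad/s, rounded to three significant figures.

5.10

ω₂ = 50.99 rad/s
Differentiating the loop-closure r₂e^{iθ₂}+r₃e^{iθ₃}=r₁+r₄e^{iθ₄} gives r₂ω₂e^{iθ₂}+r₃ω₃e^{iθ₃}=r₄ω₄e^{iθ₄}.
Eliminating the other unknown: ω₃ = r₂ω₂ sin(θ₄−θ₂) / [r₃ sin(θ₃−θ₄)].
Numerator sine = +0.15471; denominator sine = -0.71691.
Result = 0.018·50.99·(+0.15471) / (0.0388·(-0.71691)) = -5.1048 rad/s; magnitude 5.1048 rad/s.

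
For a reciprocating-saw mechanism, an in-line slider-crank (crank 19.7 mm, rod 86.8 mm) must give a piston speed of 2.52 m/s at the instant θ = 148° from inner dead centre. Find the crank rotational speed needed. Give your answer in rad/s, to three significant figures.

299

For an in-line slider-crank, |v_piston| = rω|sinθ|·[1 + r cosθ/√(L² − r² sin²θ)].
With r = 0.0197 m, L = 0.0868 m, θ = 148°: the bracketed kinematic factor |dx/dθ| = 0.0084154 m.
ω = v/|dx/dθ| = 2.52/0.0084154 = 299.45 rad/s.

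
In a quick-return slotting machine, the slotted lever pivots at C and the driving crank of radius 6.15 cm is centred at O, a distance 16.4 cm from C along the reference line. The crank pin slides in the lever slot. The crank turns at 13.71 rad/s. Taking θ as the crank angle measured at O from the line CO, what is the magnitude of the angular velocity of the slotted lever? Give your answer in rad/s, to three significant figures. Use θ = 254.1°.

0.555

ω = 13.71 rad/s
Crank pin A relative to C: A = (d + r cosθ, r sinθ); lever angle φ = atan2(r sinθ, d + r cosθ).
Differentiating tanφ: φ̇ = rω(d cosθ + r)/(d² + r² + 2dr cosθ).
d² + r² + 2dr cosθ = |CA|² = 0.0251519 m²;  d cosθ + r = +0.016571 m.
|ω_lever| = |0.0615·13.71·+0.016571| / 0.0251519 = 0.5555 rad/s.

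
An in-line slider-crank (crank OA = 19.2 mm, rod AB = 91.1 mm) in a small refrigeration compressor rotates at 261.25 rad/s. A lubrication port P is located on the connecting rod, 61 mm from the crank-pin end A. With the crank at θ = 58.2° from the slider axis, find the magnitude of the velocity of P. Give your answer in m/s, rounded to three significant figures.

4.67

ω = 261.2 rad/s.  Crank-pin speed |V_A| = rω = 5.016 m/s, perpendicular to OA.
Rod angle: sinφ = −(r/L) sinθ ⇒ φ = -10.319°; ω_rod = −rω cosθ/√(L²−r²sin²θ) = -29.491 rad/s.
V_P = V_A + ω_rod × AP, with AP = 0.061 m along the rod.
Components: V_Px = −rω sinθ − a·ω_rod·sinφ = -4.5853 m/s;  V_Py = rω cosθ + a·ω_rod·cosφ = +0.87333 m/s.
|V_P| = √(V_Px² + V_Py²) = 4.6677 m/s.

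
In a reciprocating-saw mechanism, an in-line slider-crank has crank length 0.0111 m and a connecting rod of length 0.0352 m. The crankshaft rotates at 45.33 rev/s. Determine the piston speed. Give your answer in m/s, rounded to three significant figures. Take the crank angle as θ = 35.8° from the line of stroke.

ω = 2π·45.3 = 284.8 rad/s
For an in-line slider-crank, x = r cosθ + √(L² − r² sin²θ), so v = −rω sinθ·[1 + r cosθ/√(L² − r² sin²θ)].
With r = 0.0111 m, L = 0.0352 m, θ = 35.8°: √(L² − r² sin²θ) = 0.034596 m.
v = −0.0111·284.8·0.58496·[1 + 0.0111·0.81106/0.034596] = -2.3306 m/s.
|v| = 2.3306 m/s.

2.33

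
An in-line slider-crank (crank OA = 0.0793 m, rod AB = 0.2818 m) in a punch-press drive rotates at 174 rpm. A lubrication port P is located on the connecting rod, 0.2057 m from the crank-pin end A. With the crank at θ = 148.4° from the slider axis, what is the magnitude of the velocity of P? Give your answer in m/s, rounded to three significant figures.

ω = 18.22 rad/s.  Crank-pin speed |V_A| = rω = 1.4449 m/s, perpendicular to OA.
Rod angle: sinφ = −(r/L) sinθ ⇒ φ = -8.479°; ω_rod = −rω cosθ/√(L²−r²sin²θ) = +4.4155 rad/s.
V_P = V_A + ω_rod × AP, with AP = 0.2057 m along the rod.
Components: V_Px = −rω sinθ − a·ω_rod·sinφ = -0.6232 m/s;  V_Py = rω cosθ + a·ω_rod·cosφ = -0.33235 m/s.
|V_P| = √(V_Px² + V_Py²) = 0.70628 m/s.

0.706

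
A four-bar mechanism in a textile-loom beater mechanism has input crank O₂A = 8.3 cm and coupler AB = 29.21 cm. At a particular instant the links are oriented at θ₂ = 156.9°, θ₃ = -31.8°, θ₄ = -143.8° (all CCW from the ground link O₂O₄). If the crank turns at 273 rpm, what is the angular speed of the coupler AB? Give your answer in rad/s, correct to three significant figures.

7.53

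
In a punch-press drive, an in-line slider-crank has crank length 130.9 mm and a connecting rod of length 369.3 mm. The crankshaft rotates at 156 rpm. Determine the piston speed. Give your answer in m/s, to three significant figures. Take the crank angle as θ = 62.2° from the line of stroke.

ω = 2π·156/60 = 16.34 rad/s
For an in-line slider-crank, x = r cosθ + √(L² − r² sin²θ), so v = −rω sinθ·[1 + r cosθ/√(L² − r² sin²θ)].
With r = 0.1309 m, L = 0.3693 m, θ = 62.2°: √(L² − r² sin²θ) = 0.35068 m.
v = −0.1309·16.34·0.88458·[1 + 0.1309·0.46639/0.35068] = -2.2209 m/s.
|v| = 2.2209 m/s.

2.22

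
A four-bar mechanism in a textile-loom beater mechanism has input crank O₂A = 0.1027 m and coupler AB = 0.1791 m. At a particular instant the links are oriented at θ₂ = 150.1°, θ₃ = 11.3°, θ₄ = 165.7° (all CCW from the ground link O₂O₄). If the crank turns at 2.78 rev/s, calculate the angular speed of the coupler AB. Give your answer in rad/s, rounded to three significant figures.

6.23

ω₂ = 17.47 rad/s (from 2.78 rev/s).
Differentiating the loop-closure r₂e^{iθ₂}+r₃e^{iθ₃}=r₁+r₄e^{iθ₄} gives r₂ω₂e^{iθ₂}+r₃ω₃e^{iθ₃}=r₄ω₄e^{iθ₄}.
Eliminating the other unknown: ω₃ = r₂ω₂ sin(θ₄−θ₂) / [r₃ sin(θ₃−θ₄)].
Numerator sine = +0.26892; denominator sine = -0.43209.
Result = 0.1027·17.47·(+0.26892) / (0.1791·(-0.43209)) = -6.2338 rad/s; magnitude 6.2338 rad/s.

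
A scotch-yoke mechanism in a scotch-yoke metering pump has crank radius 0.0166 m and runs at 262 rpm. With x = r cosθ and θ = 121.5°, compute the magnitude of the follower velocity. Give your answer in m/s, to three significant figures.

ω = 27.44 rad/s (from 262 rpm).
x = r cosθ ⇒ ẋ = −rω sinθ.
|v| = rω|sinθ| = 0.0166·27.44·|sin 121.5°| = 0.38833 m/s.

0.388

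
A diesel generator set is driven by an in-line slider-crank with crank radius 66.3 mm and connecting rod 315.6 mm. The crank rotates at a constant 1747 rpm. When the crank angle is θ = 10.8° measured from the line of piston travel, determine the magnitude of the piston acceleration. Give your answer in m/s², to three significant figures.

ω = 2π·1747/60 = 182.9 rad/s
x(θ) = r cosθ + √(L² − r² sin²θ); with ω constant, a = ω²·d²x/dθ².
d²x/dθ² = −r cosθ − r²(cos2θ)/√u − r⁴ sin²2θ/(4u^{3/2}),  u = L² − r² sin²θ = 0.099449 m².
Substituting r = 0.0663 m, L = 0.3156 m, θ = 10.8°: d²x/dθ² = -0.078107 m.
a = ω²·d²x/dθ² = (182.9)²·(-0.078107) = -2614.1 m/s²;  |a| = 2614.1 m/s².

2610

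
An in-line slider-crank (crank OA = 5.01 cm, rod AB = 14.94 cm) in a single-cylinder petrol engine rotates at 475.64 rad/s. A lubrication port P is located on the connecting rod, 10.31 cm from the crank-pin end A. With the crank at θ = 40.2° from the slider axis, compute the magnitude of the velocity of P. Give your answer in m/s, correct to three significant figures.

ω = 475.6 rad/s.  Crank-pin speed |V_A| = rω = 23.83 m/s, perpendicular to OA.
Rod angle: sinφ = −(r/L) sinθ ⇒ φ = -12.501°; ω_rod = −rω cosθ/√(L²−r²sin²θ) = -124.78 rad/s.
V_P = V_A + ω_rod × AP, with AP = 0.1031 m along the rod.
Components: V_Px = −rω sinθ − a·ω_rod·sinφ = -18.166 m/s;  V_Py = rω cosθ + a·ω_rod·cosφ = +5.6406 m/s.
|V_P| = √(V_Px² + V_Py²) = 19.021 m/s.

19.0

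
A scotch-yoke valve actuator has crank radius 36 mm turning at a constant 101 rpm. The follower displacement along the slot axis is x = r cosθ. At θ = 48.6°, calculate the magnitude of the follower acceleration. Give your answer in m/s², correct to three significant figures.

2.66

ω = 10.58 rad/s (from 101 rpm).
x = r cosθ ⇒ ẍ = −rω² cosθ (ω constant).
|a| = rω²|cosθ| = 0.036·(10.58)²·|cos 48.6°| = 2.6632 m/s².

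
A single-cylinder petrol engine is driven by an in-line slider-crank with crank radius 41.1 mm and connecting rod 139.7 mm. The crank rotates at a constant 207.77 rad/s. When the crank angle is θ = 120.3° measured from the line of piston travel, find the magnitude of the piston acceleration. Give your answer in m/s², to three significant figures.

ω = 207.8 rad/s
x(θ) = r cosθ + √(L² − r² sin²θ); with ω constant, a = ω²·d²x/dθ².
d²x/dθ² = −r cosθ − r²(cos2θ)/√u − r⁴ sin²2θ/(4u^{3/2}),  u = L² − r² sin²θ = 0.0182569 m².
Substituting r = 0.0411 m, L = 0.1397 m, θ = 120.3°: d²x/dθ² = +0.026654 m.
a = ω²·d²x/dθ² = (207.8)²·(+0.026654) = +1150.6 m/s²;  |a| = 1150.6 m/s².

1150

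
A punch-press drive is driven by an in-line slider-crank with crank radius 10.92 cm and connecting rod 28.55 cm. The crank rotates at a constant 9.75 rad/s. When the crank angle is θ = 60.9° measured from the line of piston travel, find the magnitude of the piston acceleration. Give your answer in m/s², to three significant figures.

2.95

ω = 9.75 rad/s
x(θ) = r cosθ + √(L² − r² sin²θ); with ω constant, a = ω²·d²x/dθ².
d²x/dθ² = −r cosθ − r²(cos2θ)/√u − r⁴ sin²2θ/(4u^{3/2}),  u = L² − r² sin²θ = 0.0724061 m².
Substituting r = 0.1092 m, L = 0.2855 m, θ = 60.9°: d²x/dθ² = -0.031073 m.
a = ω²·d²x/dθ² = (9.75)²·(-0.031073) = -2.9539 m/s²;  |a| = 2.9539 m/s².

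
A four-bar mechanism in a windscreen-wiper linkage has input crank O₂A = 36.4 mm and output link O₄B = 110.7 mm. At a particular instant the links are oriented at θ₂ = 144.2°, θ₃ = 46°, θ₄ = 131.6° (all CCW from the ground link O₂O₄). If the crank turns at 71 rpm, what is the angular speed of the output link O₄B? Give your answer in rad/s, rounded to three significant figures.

ω₂ = 7.435 rad/s (from 71 rpm).
Differentiating the loop-closure r₂e^{iθ₂}+r₃e^{iθ₃}=r₁+r₄e^{iθ₄} gives r₂ω₂e^{iθ₂}+r₃ω₃e^{iθ₃}=r₄ω₄e^{iθ₄}.
Eliminating the other unknown: ω₄ = r₂ω₂ sin(θ₂−θ₃) / [r₄ sin(θ₄−θ₃)].
Numerator sine = +0.98978; denominator sine = +0.99705.
Result = 0.0364·7.435·(+0.98978) / (0.1107·(+0.99705)) = +2.4269 rad/s; magnitude 2.4269 rad/s.

2.43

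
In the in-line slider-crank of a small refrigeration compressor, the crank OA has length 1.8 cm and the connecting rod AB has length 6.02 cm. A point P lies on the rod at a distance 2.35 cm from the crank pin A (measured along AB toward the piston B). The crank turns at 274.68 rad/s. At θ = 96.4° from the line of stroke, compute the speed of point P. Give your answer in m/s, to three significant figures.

4.86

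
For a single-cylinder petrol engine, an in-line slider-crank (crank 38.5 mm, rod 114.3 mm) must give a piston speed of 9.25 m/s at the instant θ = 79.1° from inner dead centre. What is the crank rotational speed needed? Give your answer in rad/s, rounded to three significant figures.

For an in-line slider-crank, |v_piston| = rω|sinθ|·[1 + r cosθ/√(L² − r² sin²θ)].
With r = 0.0385 m, L = 0.1143 m, θ = 79.1°: the bracketed kinematic factor |dx/dθ| = 0.040357 m.
ω = v/|dx/dθ| = 9.25/0.040357 = 229.2 rad/s.

229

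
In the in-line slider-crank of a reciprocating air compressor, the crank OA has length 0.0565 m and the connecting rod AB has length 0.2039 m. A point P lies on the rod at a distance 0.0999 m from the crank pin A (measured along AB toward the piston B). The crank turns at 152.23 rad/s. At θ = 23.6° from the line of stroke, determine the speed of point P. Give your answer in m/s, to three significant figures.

ω = 152.2 rad/s.  Crank-pin speed |V_A| = rω = 8.601 m/s, perpendicular to OA.
Rod angle: sinφ = −(r/L) sinθ ⇒ φ = -6.369°; ω_rod = −rω cosθ/√(L²−r²sin²θ) = -38.894 rad/s.
V_P = V_A + ω_rod × AP, with AP = 0.0999 m along the rod.
Components: V_Px = −rω sinθ − a·ω_rod·sinφ = -3.8744 m/s;  V_Py = rω cosθ + a·ω_rod·cosφ = +4.0201 m/s.
|V_P| = √(V_Px² + V_Py²) = 5.5832 m/s.

5.58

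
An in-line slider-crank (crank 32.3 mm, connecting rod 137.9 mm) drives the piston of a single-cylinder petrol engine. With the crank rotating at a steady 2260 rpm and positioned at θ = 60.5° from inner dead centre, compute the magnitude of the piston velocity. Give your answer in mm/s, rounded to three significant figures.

ω = 2π·2260/60 = 236.7 rad/s
For an in-line slider-crank, x = r cosθ + √(L² − r² sin²θ), so v = −rω sinθ·[1 + r cosθ/√(L² − r² sin²θ)].
With r = 0.0323 m, L = 0.1379 m, θ = 60.5°: √(L² − r² sin²θ) = 0.135 m.
v = −0.0323·236.7·0.87036·[1 + 0.0323·0.49242/0.135] = -7.4371 m/s.
|v| = 7.4371 m/s = 7437.1 mm/s.

7440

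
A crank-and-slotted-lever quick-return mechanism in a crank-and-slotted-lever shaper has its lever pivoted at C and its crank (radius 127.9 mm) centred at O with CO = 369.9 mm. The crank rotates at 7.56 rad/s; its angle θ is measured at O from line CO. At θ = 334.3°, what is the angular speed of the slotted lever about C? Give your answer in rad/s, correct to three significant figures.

1.87

ω = 7.56 rad/s
Crank pin A relative to C: A = (d + r cosθ, r sinθ); lever angle φ = atan2(r sinθ, d + r cosθ).
Differentiating tanφ: φ̇ = rω(d cosθ + r)/(d² + r² + 2dr cosθ).
d² + r² + 2dr cosθ = |CA|² = 0.238445 m²;  d cosθ + r = +0.46121 m.
|ω_lever| = |0.1279·7.56·+0.46121| / 0.238445 = 1.8703 rad/s.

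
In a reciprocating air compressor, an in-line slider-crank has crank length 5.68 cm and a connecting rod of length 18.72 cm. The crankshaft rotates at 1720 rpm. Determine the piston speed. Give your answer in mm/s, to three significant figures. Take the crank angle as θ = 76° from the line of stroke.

ω = 2π·1720/60 = 180.1 rad/s
For an in-line slider-crank, x = r cosθ + √(L² − r² sin²θ), so v = −rω sinθ·[1 + r cosθ/√(L² − r² sin²θ)].
With r = 0.0568 m, L = 0.1872 m, θ = 76°: √(L² − r² sin²θ) = 0.1789 m.
v = −0.0568·180.1·0.97030·[1 + 0.0568·0.24192/0.1789] = -10.689 m/s.
|v| = 10.689 m/s = 10689 mm/s.

10700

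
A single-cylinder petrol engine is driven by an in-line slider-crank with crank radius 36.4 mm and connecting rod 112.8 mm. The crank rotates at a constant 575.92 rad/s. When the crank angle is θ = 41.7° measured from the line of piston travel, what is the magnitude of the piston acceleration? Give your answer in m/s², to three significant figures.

ω = 575.9 rad/s
x(θ) = r cosθ + √(L² − r² sin²θ); with ω constant, a = ω²·d²x/dθ².
d²x/dθ² = −r cosθ − r²(cos2θ)/√u − r⁴ sin²2θ/(4u^{3/2}),  u = L² − r² sin²θ = 0.0121375 m².
Substituting r = 0.0364 m, L = 0.1128 m, θ = 41.7°: d²x/dθ² = -0.028884 m.
a = ω²·d²x/dθ² = (575.9)²·(-0.028884) = -9580.3 m/s²;  |a| = 9580.3 m/s².

9580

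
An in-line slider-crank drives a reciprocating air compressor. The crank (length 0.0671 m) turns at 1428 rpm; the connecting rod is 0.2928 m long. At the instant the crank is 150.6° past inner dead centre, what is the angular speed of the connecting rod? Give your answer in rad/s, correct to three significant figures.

ω = 149.5 rad/s (converted from 1428 rpm).
The rod makes angle φ with the slider axis where L sinφ = r sinθ; differentiating, L cosφ·φ̇ = r ω cosθ.
L cosφ = √(L² − r² sin²θ) = 0.29094 m.
|ω_rod| = r ω |cosθ| / √(L² − r² sin²θ) = 0.0671·149.5·0.87121/0.29094 = 30.047 rad/s.

30.0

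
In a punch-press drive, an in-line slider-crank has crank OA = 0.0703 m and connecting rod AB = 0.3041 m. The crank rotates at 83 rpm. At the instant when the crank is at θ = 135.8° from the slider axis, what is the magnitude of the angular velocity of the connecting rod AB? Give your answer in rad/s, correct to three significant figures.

1.46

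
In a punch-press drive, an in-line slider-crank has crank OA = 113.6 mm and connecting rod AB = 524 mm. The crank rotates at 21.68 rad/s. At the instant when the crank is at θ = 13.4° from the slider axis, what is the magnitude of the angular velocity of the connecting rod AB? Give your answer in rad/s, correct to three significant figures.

4.58

ω = 21.68 rad/s
The rod makes angle φ with the slider axis where L sinφ = r sinθ; differentiating, L cosφ·φ̇ = r ω cosθ.
L cosφ = √(L² − r² sin²θ) = 0.52334 m.
|ω_rod| = r ω |cosθ| / √(L² − r² sin²θ) = 0.1136·21.68·0.97278/0.52334 = 4.5779 rad/s.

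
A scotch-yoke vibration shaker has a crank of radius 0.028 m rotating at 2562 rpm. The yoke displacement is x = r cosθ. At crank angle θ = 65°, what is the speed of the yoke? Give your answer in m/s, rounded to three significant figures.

ω = 268.3 rad/s (from 2562 rpm).
x = r cosθ ⇒ ẋ = −rω sinθ.
|v| = rω|sinθ| = 0.028·268.3·|sin 65°| = 6.8083 m/s.

6.81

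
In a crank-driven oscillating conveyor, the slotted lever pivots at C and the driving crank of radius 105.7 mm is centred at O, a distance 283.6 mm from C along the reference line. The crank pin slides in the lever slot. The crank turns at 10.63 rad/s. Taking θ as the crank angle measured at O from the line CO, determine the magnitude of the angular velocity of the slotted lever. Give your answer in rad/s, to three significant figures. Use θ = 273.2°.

1.44

ω = 10.63 rad/s
Crank pin A relative to C: A = (d + r cosθ, r sinθ); lever angle φ = atan2(r sinθ, d + r cosθ).
Differentiating tanφ: φ̇ = rω(d cosθ + r)/(d² + r² + 2dr cosθ).
d² + r² + 2dr cosθ = |CA|² = 0.0949481 m²;  d cosθ + r = +0.12153 m.
|ω_lever| = |0.1057·10.63·+0.12153| / 0.0949481 = 1.4382 rad/s.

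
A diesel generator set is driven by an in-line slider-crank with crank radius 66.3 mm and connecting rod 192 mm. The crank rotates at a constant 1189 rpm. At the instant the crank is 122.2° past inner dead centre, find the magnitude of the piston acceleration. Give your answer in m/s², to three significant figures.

698

ω = 2π·1189/60 = 124.5 rad/s
x(θ) = r cosθ + √(L² − r² sin²θ); with ω constant, a = ω²·d²x/dθ².
d²x/dθ² = −r cosθ − r²(cos2θ)/√u − r⁴ sin²2θ/(4u^{3/2}),  u = L² − r² sin²θ = 0.0337165 m².
Substituting r = 0.0663 m, L = 0.192 m, θ = 122.2°: d²x/dθ² = +0.045039 m.
a = ω²·d²x/dθ² = (124.5)²·(+0.045039) = +698.25 m/s²;  |a| = 698.25 m/s².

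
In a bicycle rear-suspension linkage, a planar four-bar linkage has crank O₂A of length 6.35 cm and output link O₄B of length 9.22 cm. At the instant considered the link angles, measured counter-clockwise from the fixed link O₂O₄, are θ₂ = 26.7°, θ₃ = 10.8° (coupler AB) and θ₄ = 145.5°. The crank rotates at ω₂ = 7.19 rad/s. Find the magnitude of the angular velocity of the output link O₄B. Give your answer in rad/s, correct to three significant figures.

ω₂ = 7.19 rad/s
Differentiating the loop-closure r₂e^{iθ₂}+r₃e^{iθ₃}=r₁+r₄e^{iθ₄} gives r₂ω₂e^{iθ₂}+r₃ω₃e^{iθ₃}=r₄ω₄e^{iθ₄}.
Eliminating the other unknown: ω₄ = r₂ω₂ sin(θ₂−θ₃) / [r₄ sin(θ₄−θ₃)].
Numerator sine = +0.27396; denominator sine = +0.71080.
Result = 0.0635·7.19·(+0.27396) / (0.0922·(+0.71080)) = +1.9086 rad/s; magnitude 1.9086 rad/s.

1.91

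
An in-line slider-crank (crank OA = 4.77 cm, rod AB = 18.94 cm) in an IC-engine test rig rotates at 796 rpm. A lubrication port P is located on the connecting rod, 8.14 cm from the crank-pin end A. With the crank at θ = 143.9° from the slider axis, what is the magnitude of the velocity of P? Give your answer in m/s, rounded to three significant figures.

2.81

ω = 83.36 rad/s.  Crank-pin speed |V_A| = rω = 3.9761 m/s, perpendicular to OA.
Rod angle: sinφ = −(r/L) sinθ ⇒ φ = -8.534°; ω_rod = −rω cosθ/√(L²−r²sin²θ) = +17.152 rad/s.
V_P = V_A + ω_rod × AP, with AP = 0.0814 m along the rod.
Components: V_Px = −rω sinθ − a·ω_rod·sinφ = -2.1355 m/s;  V_Py = rω cosθ + a·ω_rod·cosφ = -1.8319 m/s.
|V_P| = √(V_Px² + V_Py²) = 2.8136 m/s.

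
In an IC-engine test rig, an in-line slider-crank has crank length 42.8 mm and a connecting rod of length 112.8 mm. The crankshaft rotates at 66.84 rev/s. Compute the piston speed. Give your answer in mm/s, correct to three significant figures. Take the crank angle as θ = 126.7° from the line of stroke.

ω = 2π·66.8 = 420 rad/s
For an in-line slider-crank, x = r cosθ + √(L² − r² sin²θ), so v = −rω sinθ·[1 + r cosθ/√(L² − r² sin²θ)].
With r = 0.0428 m, L = 0.1128 m, θ = 126.7°: √(L² − r² sin²θ) = 0.10745 m.
v = −0.0428·420·0.80178·[1 + 0.0428·-0.59763/0.10745] = -10.981 m/s.
|v| = 10.981 m/s = 10981 mm/s.

11000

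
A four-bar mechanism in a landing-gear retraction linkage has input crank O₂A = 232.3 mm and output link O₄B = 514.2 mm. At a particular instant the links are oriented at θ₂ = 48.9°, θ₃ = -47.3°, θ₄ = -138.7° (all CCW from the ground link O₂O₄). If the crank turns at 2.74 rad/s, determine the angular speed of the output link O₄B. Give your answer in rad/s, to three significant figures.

1.23

ω₂ = 2.74 rad/s
Differentiating the loop-closure r₂e^{iθ₂}+r₃e^{iθ₃}=r₁+r₄e^{iθ₄} gives r₂ω₂e^{iθ₂}+r₃ω₃e^{iθ₃}=r₄ω₄e^{iθ₄}.
Eliminating the other unknown: ω₄ = r₂ω₂ sin(θ₂−θ₃) / [r₄ sin(θ₄−θ₃)].
Numerator sine = +0.99415; denominator sine = -0.99970.
Result = 0.2323·2.74·(+0.99415) / (0.5142·(-0.99970)) = -1.231 rad/s; magnitude 1.231 rad/s.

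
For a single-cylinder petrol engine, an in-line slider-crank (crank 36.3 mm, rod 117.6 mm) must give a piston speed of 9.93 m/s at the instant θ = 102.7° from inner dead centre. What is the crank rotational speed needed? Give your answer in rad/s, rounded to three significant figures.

302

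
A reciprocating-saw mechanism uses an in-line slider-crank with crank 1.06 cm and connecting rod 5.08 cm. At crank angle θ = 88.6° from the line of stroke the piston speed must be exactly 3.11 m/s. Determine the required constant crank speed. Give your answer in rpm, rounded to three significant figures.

2790

For an in-line slider-crank, |v_piston| = rω|sinθ|·[1 + r cosθ/√(L² − r² sin²θ)].
With r = 0.0106 m, L = 0.0508 m, θ = 88.6°: the bracketed kinematic factor |dx/dθ| = 0.010652 m.
ω = v/|dx/dθ| = 3.11/0.010652 = 291.96 rad/s.
N = 60ω/(2π) = 2788 rpm.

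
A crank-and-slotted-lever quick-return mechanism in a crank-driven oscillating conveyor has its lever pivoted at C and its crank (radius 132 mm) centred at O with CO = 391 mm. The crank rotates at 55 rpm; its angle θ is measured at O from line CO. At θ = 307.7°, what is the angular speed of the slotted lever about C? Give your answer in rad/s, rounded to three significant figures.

1.21

ω = 5.76 rad/s (from 55 rpm).
Crank pin A relative to C: A = (d + r cosθ, r sinθ); lever angle φ = atan2(r sinθ, d + r cosθ).
Differentiating tanφ: φ̇ = rω(d cosθ + r)/(d² + r² + 2dr cosθ).
d² + r² + 2dr cosθ = |CA|² = 0.233429 m²;  d cosθ + r = +0.37111 m.
|ω_lever| = |0.132·5.76·+0.37111| / 0.233429 = 1.2087 rad/s.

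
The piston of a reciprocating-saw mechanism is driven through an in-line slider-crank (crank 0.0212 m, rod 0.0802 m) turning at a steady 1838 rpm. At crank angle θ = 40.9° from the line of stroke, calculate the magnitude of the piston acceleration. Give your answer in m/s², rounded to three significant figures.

627

ω = 2π·1838/60 = 192.5 rad/s
x(θ) = r cosθ + √(L² − r² sin²θ); with ω constant, a = ω²·d²x/dθ².
d²x/dθ² = −r cosθ − r²(cos2θ)/√u − r⁴ sin²2θ/(4u^{3/2}),  u = L² − r² sin²θ = 0.00623937 m².
Substituting r = 0.0212 m, L = 0.0802 m, θ = 40.9°: d²x/dθ² = -0.016936 m.
a = ω²·d²x/dθ² = (192.5)²·(-0.016936) = -627.42 m/s²;  |a| = 627.42 m/s².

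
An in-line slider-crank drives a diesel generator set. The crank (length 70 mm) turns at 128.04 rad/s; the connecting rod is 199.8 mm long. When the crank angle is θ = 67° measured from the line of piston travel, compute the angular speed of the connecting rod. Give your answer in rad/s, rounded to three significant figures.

18.5

ω = 128 rad/s
The rod makes angle φ with the slider axis where L sinφ = r sinθ; differentiating, L cosφ·φ̇ = r ω cosθ.
L cosφ = √(L² − r² sin²θ) = 0.18912 m.
|ω_rod| = r ω |cosθ| / √(L² − r² sin²θ) = 0.07·128·0.39073/0.18912 = 18.517 rad/s.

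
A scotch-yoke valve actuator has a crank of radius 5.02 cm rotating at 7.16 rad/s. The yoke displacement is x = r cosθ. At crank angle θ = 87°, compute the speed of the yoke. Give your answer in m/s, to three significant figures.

0.359

ω = 7.16 rad/s
x = r cosθ ⇒ ẋ = −rω sinθ.
|v| = rω|sinθ| = 0.0502·7.16·|sin 87°| = 0.35894 m/s.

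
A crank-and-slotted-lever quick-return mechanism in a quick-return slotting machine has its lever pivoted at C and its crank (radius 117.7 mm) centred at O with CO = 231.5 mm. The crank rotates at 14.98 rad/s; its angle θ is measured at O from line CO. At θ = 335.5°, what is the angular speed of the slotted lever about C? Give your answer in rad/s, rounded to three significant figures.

4.95

ω = 14.98 rad/s
Crank pin A relative to C: A = (d + r cosθ, r sinθ); lever angle φ = atan2(r sinθ, d + r cosθ).
Differentiating tanφ: φ̇ = rω(d cosθ + r)/(d² + r² + 2dr cosθ).
d² + r² + 2dr cosθ = |CA|² = 0.117034 m²;  d cosθ + r = +0.32836 m.
|ω_lever| = |0.1177·14.98·+0.32836| / 0.117034 = 4.9468 rad/s.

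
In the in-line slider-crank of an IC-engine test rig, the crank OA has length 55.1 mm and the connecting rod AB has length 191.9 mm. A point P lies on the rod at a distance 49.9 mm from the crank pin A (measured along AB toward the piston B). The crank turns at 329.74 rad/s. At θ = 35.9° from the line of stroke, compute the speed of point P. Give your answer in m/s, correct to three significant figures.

15.7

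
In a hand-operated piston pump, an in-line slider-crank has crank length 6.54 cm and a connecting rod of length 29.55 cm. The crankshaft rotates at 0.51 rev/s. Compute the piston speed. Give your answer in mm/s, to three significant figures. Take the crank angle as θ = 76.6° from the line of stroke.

ω = 2π·0.51 = 3.204 rad/s
For an in-line slider-crank, x = r cosθ + √(L² − r² sin²θ), so v = −rω sinθ·[1 + r cosθ/√(L² − r² sin²θ)].
With r = 0.0654 m, L = 0.2955 m, θ = 76.6°: √(L² − r² sin²θ) = 0.28857 m.
v = −0.0654·3.204·0.97278·[1 + 0.0654·0.23175/0.28857] = -0.21457 m/s.
|v| = 0.21457 m/s = 214.57 mm/s.

215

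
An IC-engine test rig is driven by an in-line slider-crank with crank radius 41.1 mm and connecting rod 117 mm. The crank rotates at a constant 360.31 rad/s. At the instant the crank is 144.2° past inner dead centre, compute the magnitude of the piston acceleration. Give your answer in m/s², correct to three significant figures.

ω = 360.3 rad/s
x(θ) = r cosθ + √(L² − r² sin²θ); with ω constant, a = ω²·d²x/dθ².
d²x/dθ² = −r cosθ − r²(cos2θ)/√u − r⁴ sin²2θ/(4u^{3/2}),  u = L² − r² sin²θ = 0.013111 m².
Substituting r = 0.0411 m, L = 0.117 m, θ = 144.2°: d²x/dθ² = +0.02825 m.
a = ω²·d²x/dθ² = (360.3)²·(+0.02825) = +3667.5 m/s²;  |a| = 3667.5 m/s².

3670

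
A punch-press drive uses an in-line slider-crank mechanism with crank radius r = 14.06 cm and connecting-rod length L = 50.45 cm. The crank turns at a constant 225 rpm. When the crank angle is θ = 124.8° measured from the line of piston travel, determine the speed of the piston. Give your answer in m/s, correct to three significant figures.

2.28

ω = 2π·225/60 = 23.56 rad/s
For an in-line slider-crank, x = r cosθ + √(L² − r² sin²θ), so v = −rω sinθ·[1 + r cosθ/√(L² − r² sin²θ)].
With r = 0.1406 m, L = 0.5045 m, θ = 124.8°: √(L² − r² sin²θ) = 0.49111 m.
v = −0.1406·23.56·0.82115·[1 + 0.1406·-0.57071/0.49111] = -2.2758 m/s.
|v| = 2.2758 m/s.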